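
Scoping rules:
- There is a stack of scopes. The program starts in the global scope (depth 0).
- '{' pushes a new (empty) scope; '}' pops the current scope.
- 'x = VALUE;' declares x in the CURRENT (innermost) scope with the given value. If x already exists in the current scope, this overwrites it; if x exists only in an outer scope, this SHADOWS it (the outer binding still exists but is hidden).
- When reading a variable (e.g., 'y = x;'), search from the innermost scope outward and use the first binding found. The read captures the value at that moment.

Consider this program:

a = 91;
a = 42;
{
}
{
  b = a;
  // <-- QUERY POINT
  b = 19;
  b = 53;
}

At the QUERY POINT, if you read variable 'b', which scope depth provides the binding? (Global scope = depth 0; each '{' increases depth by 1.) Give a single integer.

Answer: 1

Derivation:
Step 1: declare a=91 at depth 0
Step 2: declare a=42 at depth 0
Step 3: enter scope (depth=1)
Step 4: exit scope (depth=0)
Step 5: enter scope (depth=1)
Step 6: declare b=(read a)=42 at depth 1
Visible at query point: a=42 b=42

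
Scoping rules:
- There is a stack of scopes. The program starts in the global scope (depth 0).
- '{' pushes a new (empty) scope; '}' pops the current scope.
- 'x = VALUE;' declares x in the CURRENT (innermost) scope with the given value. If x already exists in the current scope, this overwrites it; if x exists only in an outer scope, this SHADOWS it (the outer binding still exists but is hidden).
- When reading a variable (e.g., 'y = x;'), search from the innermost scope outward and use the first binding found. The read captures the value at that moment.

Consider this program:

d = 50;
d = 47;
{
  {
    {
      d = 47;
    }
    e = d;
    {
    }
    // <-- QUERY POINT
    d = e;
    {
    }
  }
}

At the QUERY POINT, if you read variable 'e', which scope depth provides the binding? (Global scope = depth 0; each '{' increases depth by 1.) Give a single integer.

Answer: 2

Derivation:
Step 1: declare d=50 at depth 0
Step 2: declare d=47 at depth 0
Step 3: enter scope (depth=1)
Step 4: enter scope (depth=2)
Step 5: enter scope (depth=3)
Step 6: declare d=47 at depth 3
Step 7: exit scope (depth=2)
Step 8: declare e=(read d)=47 at depth 2
Step 9: enter scope (depth=3)
Step 10: exit scope (depth=2)
Visible at query point: d=47 e=47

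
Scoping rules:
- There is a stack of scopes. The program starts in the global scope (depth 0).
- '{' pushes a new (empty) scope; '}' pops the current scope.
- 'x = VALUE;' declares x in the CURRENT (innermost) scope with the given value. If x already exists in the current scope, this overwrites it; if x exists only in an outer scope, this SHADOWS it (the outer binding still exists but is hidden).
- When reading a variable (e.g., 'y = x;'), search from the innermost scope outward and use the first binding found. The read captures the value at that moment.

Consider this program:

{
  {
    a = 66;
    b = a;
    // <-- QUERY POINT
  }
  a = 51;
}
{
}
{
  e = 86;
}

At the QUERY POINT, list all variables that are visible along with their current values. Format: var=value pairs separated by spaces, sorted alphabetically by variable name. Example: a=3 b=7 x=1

Step 1: enter scope (depth=1)
Step 2: enter scope (depth=2)
Step 3: declare a=66 at depth 2
Step 4: declare b=(read a)=66 at depth 2
Visible at query point: a=66 b=66

Answer: a=66 b=66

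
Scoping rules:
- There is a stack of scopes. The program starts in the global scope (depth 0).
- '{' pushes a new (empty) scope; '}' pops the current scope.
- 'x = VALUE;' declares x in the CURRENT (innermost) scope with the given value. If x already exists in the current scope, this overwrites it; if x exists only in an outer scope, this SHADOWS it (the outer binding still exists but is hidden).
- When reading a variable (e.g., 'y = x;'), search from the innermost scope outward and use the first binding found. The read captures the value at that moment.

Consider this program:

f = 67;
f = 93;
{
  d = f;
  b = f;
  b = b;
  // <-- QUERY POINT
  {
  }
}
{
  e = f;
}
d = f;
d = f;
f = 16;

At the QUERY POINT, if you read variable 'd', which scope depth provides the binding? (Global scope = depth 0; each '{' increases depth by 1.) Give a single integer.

Step 1: declare f=67 at depth 0
Step 2: declare f=93 at depth 0
Step 3: enter scope (depth=1)
Step 4: declare d=(read f)=93 at depth 1
Step 5: declare b=(read f)=93 at depth 1
Step 6: declare b=(read b)=93 at depth 1
Visible at query point: b=93 d=93 f=93

Answer: 1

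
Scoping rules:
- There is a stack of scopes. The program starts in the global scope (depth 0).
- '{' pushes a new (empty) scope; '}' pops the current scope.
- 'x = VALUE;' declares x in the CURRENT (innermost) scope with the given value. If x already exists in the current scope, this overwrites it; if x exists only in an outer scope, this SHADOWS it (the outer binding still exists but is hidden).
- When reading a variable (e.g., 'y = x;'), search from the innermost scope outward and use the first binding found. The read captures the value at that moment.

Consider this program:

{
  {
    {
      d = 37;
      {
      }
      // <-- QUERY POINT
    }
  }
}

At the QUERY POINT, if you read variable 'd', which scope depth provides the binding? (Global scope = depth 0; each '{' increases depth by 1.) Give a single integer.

Answer: 3

Derivation:
Step 1: enter scope (depth=1)
Step 2: enter scope (depth=2)
Step 3: enter scope (depth=3)
Step 4: declare d=37 at depth 3
Step 5: enter scope (depth=4)
Step 6: exit scope (depth=3)
Visible at query point: d=37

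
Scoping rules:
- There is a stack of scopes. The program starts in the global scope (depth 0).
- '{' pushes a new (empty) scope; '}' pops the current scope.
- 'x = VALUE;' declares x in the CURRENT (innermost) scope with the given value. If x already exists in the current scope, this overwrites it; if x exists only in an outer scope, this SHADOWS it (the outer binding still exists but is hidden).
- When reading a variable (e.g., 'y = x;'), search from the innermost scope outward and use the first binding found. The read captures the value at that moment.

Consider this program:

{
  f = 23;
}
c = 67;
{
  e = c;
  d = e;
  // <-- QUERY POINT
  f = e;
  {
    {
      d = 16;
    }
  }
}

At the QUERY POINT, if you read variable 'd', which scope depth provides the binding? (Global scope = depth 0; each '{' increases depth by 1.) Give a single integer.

Answer: 1

Derivation:
Step 1: enter scope (depth=1)
Step 2: declare f=23 at depth 1
Step 3: exit scope (depth=0)
Step 4: declare c=67 at depth 0
Step 5: enter scope (depth=1)
Step 6: declare e=(read c)=67 at depth 1
Step 7: declare d=(read e)=67 at depth 1
Visible at query point: c=67 d=67 e=67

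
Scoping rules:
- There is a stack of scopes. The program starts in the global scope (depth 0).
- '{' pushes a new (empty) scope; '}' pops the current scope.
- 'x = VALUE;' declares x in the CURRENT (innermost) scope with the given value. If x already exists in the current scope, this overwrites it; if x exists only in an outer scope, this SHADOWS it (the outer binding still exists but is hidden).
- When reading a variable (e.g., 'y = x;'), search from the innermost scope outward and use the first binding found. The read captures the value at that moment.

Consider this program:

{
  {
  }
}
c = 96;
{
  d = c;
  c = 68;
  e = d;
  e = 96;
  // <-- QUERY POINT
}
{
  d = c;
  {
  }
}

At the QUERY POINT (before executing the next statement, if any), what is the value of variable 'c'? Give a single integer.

Answer: 68

Derivation:
Step 1: enter scope (depth=1)
Step 2: enter scope (depth=2)
Step 3: exit scope (depth=1)
Step 4: exit scope (depth=0)
Step 5: declare c=96 at depth 0
Step 6: enter scope (depth=1)
Step 7: declare d=(read c)=96 at depth 1
Step 8: declare c=68 at depth 1
Step 9: declare e=(read d)=96 at depth 1
Step 10: declare e=96 at depth 1
Visible at query point: c=68 d=96 e=96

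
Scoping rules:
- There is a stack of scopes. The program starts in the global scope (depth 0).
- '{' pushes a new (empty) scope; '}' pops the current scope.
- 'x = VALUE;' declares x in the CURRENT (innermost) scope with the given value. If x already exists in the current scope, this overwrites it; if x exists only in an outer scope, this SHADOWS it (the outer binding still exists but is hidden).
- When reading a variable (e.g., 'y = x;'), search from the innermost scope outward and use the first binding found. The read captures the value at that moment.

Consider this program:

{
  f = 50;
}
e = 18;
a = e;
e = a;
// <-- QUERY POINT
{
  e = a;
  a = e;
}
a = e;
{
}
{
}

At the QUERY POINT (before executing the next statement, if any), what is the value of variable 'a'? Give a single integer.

Step 1: enter scope (depth=1)
Step 2: declare f=50 at depth 1
Step 3: exit scope (depth=0)
Step 4: declare e=18 at depth 0
Step 5: declare a=(read e)=18 at depth 0
Step 6: declare e=(read a)=18 at depth 0
Visible at query point: a=18 e=18

Answer: 18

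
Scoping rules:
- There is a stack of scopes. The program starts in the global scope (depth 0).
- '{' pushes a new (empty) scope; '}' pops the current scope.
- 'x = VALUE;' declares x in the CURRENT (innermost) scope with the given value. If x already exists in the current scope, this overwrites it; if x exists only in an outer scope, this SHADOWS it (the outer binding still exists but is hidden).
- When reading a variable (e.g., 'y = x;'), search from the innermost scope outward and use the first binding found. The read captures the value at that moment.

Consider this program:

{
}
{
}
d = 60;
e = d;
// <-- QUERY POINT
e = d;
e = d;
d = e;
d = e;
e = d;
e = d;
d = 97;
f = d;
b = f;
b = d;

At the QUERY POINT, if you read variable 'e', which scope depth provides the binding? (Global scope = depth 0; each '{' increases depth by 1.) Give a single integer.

Step 1: enter scope (depth=1)
Step 2: exit scope (depth=0)
Step 3: enter scope (depth=1)
Step 4: exit scope (depth=0)
Step 5: declare d=60 at depth 0
Step 6: declare e=(read d)=60 at depth 0
Visible at query point: d=60 e=60

Answer: 0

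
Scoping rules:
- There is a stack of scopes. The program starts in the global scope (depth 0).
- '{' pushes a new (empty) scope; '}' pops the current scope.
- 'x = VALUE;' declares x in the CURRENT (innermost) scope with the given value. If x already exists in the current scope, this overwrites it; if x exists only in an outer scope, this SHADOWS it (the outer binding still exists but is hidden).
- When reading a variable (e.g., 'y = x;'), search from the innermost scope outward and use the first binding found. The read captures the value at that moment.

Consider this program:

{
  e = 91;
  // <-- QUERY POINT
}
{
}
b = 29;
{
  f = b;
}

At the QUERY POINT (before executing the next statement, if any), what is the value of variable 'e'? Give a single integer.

Answer: 91

Derivation:
Step 1: enter scope (depth=1)
Step 2: declare e=91 at depth 1
Visible at query point: e=91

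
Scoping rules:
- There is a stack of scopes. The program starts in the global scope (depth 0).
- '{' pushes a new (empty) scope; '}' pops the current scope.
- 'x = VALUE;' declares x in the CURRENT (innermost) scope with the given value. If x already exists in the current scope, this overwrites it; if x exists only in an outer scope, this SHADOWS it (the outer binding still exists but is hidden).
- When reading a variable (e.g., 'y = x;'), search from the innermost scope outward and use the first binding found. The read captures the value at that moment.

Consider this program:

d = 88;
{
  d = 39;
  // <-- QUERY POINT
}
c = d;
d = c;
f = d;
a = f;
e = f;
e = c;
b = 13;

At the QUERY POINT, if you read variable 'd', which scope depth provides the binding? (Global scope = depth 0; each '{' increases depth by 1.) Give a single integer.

Answer: 1

Derivation:
Step 1: declare d=88 at depth 0
Step 2: enter scope (depth=1)
Step 3: declare d=39 at depth 1
Visible at query point: d=39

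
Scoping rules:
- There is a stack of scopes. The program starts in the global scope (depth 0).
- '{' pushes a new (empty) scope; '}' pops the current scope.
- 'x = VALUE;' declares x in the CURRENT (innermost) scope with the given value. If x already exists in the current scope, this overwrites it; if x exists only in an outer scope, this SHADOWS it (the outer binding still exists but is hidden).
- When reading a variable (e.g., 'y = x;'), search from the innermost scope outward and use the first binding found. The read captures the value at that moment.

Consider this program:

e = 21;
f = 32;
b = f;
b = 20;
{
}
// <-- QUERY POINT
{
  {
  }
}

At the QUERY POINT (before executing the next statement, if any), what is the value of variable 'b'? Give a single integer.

Step 1: declare e=21 at depth 0
Step 2: declare f=32 at depth 0
Step 3: declare b=(read f)=32 at depth 0
Step 4: declare b=20 at depth 0
Step 5: enter scope (depth=1)
Step 6: exit scope (depth=0)
Visible at query point: b=20 e=21 f=32

Answer: 20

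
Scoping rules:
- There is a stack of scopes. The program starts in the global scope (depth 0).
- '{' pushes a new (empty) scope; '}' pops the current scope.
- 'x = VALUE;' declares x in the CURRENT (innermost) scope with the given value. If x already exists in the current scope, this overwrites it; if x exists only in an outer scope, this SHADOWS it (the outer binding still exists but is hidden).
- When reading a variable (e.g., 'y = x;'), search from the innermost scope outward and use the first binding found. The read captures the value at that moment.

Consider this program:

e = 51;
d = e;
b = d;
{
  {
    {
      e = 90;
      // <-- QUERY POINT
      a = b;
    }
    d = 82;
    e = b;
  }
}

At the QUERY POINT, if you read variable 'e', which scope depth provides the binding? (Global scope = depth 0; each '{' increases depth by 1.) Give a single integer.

Answer: 3

Derivation:
Step 1: declare e=51 at depth 0
Step 2: declare d=(read e)=51 at depth 0
Step 3: declare b=(read d)=51 at depth 0
Step 4: enter scope (depth=1)
Step 5: enter scope (depth=2)
Step 6: enter scope (depth=3)
Step 7: declare e=90 at depth 3
Visible at query point: b=51 d=51 e=90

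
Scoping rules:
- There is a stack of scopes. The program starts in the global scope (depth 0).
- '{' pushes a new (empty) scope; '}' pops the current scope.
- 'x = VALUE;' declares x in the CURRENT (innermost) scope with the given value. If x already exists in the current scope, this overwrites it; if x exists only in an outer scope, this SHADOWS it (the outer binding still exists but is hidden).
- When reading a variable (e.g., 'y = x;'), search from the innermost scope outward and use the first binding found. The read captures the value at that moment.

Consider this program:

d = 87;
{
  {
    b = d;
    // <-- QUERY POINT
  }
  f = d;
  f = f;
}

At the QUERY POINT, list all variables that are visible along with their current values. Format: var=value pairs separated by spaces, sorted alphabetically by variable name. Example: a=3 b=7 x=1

Step 1: declare d=87 at depth 0
Step 2: enter scope (depth=1)
Step 3: enter scope (depth=2)
Step 4: declare b=(read d)=87 at depth 2
Visible at query point: b=87 d=87

Answer: b=87 d=87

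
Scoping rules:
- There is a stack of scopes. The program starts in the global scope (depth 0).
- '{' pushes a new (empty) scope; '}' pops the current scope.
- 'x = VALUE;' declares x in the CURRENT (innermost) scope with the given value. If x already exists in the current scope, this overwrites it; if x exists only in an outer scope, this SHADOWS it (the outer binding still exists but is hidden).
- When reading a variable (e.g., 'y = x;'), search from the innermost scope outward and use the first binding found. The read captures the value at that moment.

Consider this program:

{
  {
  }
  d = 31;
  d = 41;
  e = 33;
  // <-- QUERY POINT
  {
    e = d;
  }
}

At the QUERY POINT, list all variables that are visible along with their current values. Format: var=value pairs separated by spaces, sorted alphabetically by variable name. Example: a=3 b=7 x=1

Step 1: enter scope (depth=1)
Step 2: enter scope (depth=2)
Step 3: exit scope (depth=1)
Step 4: declare d=31 at depth 1
Step 5: declare d=41 at depth 1
Step 6: declare e=33 at depth 1
Visible at query point: d=41 e=33

Answer: d=41 e=33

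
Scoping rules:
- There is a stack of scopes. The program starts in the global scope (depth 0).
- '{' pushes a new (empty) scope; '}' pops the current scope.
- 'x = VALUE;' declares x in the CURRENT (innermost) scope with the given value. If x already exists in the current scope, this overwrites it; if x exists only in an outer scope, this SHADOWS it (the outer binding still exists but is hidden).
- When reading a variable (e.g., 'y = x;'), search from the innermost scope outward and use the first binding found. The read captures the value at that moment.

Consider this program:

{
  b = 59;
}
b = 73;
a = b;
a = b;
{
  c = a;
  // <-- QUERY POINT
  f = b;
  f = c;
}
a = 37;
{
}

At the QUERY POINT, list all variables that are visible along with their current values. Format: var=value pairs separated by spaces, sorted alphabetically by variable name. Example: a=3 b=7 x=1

Step 1: enter scope (depth=1)
Step 2: declare b=59 at depth 1
Step 3: exit scope (depth=0)
Step 4: declare b=73 at depth 0
Step 5: declare a=(read b)=73 at depth 0
Step 6: declare a=(read b)=73 at depth 0
Step 7: enter scope (depth=1)
Step 8: declare c=(read a)=73 at depth 1
Visible at query point: a=73 b=73 c=73

Answer: a=73 b=73 c=73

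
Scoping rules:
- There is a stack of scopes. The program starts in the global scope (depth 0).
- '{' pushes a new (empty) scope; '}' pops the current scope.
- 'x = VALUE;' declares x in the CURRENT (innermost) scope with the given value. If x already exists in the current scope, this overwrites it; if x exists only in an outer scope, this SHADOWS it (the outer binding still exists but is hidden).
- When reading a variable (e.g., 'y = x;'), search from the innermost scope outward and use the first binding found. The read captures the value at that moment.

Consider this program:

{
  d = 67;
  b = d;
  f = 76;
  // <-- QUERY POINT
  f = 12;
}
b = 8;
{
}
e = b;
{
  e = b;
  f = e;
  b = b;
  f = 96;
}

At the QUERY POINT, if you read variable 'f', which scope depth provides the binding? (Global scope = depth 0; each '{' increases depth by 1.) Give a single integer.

Step 1: enter scope (depth=1)
Step 2: declare d=67 at depth 1
Step 3: declare b=(read d)=67 at depth 1
Step 4: declare f=76 at depth 1
Visible at query point: b=67 d=67 f=76

Answer: 1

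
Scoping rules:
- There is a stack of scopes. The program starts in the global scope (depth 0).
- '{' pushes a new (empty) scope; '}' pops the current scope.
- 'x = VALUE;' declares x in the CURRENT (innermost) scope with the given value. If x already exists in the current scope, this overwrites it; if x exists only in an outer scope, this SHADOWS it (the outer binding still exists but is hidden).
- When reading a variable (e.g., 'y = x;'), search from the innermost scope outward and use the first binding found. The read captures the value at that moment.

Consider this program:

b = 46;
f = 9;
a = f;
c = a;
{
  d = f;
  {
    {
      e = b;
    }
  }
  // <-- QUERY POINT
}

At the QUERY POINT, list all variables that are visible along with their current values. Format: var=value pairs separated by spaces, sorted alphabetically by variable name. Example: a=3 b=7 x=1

Step 1: declare b=46 at depth 0
Step 2: declare f=9 at depth 0
Step 3: declare a=(read f)=9 at depth 0
Step 4: declare c=(read a)=9 at depth 0
Step 5: enter scope (depth=1)
Step 6: declare d=(read f)=9 at depth 1
Step 7: enter scope (depth=2)
Step 8: enter scope (depth=3)
Step 9: declare e=(read b)=46 at depth 3
Step 10: exit scope (depth=2)
Step 11: exit scope (depth=1)
Visible at query point: a=9 b=46 c=9 d=9 f=9

Answer: a=9 b=46 c=9 d=9 f=9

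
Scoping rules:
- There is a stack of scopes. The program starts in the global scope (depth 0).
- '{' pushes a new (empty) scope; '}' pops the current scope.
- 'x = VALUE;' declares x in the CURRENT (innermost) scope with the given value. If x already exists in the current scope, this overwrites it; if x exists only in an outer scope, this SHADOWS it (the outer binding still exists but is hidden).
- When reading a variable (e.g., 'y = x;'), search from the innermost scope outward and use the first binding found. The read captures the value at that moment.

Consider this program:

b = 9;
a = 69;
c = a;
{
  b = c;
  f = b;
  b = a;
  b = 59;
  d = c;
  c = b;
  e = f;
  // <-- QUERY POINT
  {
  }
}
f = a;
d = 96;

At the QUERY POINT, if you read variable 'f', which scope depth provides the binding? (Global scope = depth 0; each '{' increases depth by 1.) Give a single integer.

Answer: 1

Derivation:
Step 1: declare b=9 at depth 0
Step 2: declare a=69 at depth 0
Step 3: declare c=(read a)=69 at depth 0
Step 4: enter scope (depth=1)
Step 5: declare b=(read c)=69 at depth 1
Step 6: declare f=(read b)=69 at depth 1
Step 7: declare b=(read a)=69 at depth 1
Step 8: declare b=59 at depth 1
Step 9: declare d=(read c)=69 at depth 1
Step 10: declare c=(read b)=59 at depth 1
Step 11: declare e=(read f)=69 at depth 1
Visible at query point: a=69 b=59 c=59 d=69 e=69 f=69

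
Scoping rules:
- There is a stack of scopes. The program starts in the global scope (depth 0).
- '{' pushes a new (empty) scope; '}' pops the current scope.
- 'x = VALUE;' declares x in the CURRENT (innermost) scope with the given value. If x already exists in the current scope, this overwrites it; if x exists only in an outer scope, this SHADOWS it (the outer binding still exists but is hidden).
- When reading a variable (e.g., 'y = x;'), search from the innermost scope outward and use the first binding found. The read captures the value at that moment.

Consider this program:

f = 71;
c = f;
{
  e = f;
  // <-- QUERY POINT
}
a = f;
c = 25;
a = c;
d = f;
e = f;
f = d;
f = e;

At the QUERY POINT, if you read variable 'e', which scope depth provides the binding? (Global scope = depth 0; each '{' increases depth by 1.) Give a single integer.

Answer: 1

Derivation:
Step 1: declare f=71 at depth 0
Step 2: declare c=(read f)=71 at depth 0
Step 3: enter scope (depth=1)
Step 4: declare e=(read f)=71 at depth 1
Visible at query point: c=71 e=71 f=71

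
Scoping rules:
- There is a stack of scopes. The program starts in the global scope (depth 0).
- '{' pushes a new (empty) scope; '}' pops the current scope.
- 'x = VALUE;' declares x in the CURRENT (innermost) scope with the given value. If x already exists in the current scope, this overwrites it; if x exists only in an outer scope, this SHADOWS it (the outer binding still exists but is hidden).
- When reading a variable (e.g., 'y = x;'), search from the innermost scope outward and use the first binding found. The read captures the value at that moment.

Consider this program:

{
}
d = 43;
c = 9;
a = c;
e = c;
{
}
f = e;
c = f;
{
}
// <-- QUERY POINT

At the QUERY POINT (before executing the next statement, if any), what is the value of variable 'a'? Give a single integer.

Step 1: enter scope (depth=1)
Step 2: exit scope (depth=0)
Step 3: declare d=43 at depth 0
Step 4: declare c=9 at depth 0
Step 5: declare a=(read c)=9 at depth 0
Step 6: declare e=(read c)=9 at depth 0
Step 7: enter scope (depth=1)
Step 8: exit scope (depth=0)
Step 9: declare f=(read e)=9 at depth 0
Step 10: declare c=(read f)=9 at depth 0
Step 11: enter scope (depth=1)
Step 12: exit scope (depth=0)
Visible at query point: a=9 c=9 d=43 e=9 f=9

Answer: 9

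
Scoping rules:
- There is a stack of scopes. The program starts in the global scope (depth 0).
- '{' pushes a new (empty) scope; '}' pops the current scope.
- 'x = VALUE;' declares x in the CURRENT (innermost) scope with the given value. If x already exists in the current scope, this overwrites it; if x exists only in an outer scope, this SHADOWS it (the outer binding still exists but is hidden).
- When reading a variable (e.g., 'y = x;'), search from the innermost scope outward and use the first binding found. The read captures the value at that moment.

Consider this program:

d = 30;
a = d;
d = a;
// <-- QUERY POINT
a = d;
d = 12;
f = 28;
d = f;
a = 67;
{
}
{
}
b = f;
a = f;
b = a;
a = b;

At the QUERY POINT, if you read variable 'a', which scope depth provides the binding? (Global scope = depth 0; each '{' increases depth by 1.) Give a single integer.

Answer: 0

Derivation:
Step 1: declare d=30 at depth 0
Step 2: declare a=(read d)=30 at depth 0
Step 3: declare d=(read a)=30 at depth 0
Visible at query point: a=30 d=30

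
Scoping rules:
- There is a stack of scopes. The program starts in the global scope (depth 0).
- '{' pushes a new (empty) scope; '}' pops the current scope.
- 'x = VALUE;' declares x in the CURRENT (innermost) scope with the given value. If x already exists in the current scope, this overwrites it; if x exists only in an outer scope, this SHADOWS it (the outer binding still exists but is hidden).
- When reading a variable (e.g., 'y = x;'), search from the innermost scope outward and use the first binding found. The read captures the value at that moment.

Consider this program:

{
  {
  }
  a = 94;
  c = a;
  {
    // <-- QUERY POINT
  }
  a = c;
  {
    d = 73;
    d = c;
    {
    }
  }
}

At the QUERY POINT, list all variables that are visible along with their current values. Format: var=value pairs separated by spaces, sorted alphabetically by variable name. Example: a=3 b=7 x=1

Step 1: enter scope (depth=1)
Step 2: enter scope (depth=2)
Step 3: exit scope (depth=1)
Step 4: declare a=94 at depth 1
Step 5: declare c=(read a)=94 at depth 1
Step 6: enter scope (depth=2)
Visible at query point: a=94 c=94

Answer: a=94 c=94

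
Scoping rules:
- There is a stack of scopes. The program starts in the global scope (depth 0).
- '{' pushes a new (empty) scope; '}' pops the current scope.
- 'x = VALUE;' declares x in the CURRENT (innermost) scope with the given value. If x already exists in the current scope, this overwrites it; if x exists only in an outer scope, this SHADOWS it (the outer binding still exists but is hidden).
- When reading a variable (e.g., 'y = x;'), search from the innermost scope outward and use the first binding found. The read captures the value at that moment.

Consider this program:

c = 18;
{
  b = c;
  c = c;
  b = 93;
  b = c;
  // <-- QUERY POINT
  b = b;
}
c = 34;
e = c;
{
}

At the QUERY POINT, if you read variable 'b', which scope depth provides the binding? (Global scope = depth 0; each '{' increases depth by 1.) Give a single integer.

Answer: 1

Derivation:
Step 1: declare c=18 at depth 0
Step 2: enter scope (depth=1)
Step 3: declare b=(read c)=18 at depth 1
Step 4: declare c=(read c)=18 at depth 1
Step 5: declare b=93 at depth 1
Step 6: declare b=(read c)=18 at depth 1
Visible at query point: b=18 c=18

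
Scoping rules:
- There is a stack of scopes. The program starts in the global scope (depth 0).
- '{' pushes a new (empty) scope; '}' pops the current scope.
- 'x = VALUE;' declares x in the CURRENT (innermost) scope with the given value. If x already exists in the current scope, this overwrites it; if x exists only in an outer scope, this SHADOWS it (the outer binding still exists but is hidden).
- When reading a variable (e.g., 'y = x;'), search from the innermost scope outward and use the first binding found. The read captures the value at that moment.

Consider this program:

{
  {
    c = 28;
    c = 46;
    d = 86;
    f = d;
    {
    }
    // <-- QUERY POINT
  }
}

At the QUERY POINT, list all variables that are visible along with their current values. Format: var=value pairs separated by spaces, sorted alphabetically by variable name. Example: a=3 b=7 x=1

Step 1: enter scope (depth=1)
Step 2: enter scope (depth=2)
Step 3: declare c=28 at depth 2
Step 4: declare c=46 at depth 2
Step 5: declare d=86 at depth 2
Step 6: declare f=(read d)=86 at depth 2
Step 7: enter scope (depth=3)
Step 8: exit scope (depth=2)
Visible at query point: c=46 d=86 f=86

Answer: c=46 d=86 f=86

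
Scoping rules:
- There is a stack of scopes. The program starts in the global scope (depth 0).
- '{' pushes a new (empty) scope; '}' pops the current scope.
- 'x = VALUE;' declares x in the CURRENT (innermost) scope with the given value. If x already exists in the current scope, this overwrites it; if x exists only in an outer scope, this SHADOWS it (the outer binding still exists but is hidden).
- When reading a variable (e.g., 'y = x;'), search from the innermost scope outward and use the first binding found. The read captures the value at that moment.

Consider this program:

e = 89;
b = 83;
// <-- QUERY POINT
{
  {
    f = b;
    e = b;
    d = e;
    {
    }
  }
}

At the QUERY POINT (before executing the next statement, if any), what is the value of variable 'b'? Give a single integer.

Step 1: declare e=89 at depth 0
Step 2: declare b=83 at depth 0
Visible at query point: b=83 e=89

Answer: 83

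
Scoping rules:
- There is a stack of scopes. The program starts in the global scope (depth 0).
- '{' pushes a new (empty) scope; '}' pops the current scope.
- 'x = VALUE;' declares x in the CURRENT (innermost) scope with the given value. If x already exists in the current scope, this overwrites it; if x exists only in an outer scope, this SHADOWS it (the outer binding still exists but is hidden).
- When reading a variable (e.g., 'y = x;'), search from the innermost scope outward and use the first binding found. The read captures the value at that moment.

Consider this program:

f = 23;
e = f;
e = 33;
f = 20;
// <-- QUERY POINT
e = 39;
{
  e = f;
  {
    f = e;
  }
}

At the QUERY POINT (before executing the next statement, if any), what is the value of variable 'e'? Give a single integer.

Answer: 33

Derivation:
Step 1: declare f=23 at depth 0
Step 2: declare e=(read f)=23 at depth 0
Step 3: declare e=33 at depth 0
Step 4: declare f=20 at depth 0
Visible at query point: e=33 f=20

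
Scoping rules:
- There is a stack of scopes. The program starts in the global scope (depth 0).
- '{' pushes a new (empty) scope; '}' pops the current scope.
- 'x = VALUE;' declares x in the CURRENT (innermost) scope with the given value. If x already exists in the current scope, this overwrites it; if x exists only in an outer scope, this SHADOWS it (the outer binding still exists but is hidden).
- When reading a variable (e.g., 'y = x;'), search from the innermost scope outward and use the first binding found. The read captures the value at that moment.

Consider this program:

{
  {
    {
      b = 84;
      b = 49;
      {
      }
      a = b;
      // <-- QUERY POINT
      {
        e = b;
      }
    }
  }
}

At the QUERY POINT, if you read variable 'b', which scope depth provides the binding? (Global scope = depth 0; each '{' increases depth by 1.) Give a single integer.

Step 1: enter scope (depth=1)
Step 2: enter scope (depth=2)
Step 3: enter scope (depth=3)
Step 4: declare b=84 at depth 3
Step 5: declare b=49 at depth 3
Step 6: enter scope (depth=4)
Step 7: exit scope (depth=3)
Step 8: declare a=(read b)=49 at depth 3
Visible at query point: a=49 b=49

Answer: 3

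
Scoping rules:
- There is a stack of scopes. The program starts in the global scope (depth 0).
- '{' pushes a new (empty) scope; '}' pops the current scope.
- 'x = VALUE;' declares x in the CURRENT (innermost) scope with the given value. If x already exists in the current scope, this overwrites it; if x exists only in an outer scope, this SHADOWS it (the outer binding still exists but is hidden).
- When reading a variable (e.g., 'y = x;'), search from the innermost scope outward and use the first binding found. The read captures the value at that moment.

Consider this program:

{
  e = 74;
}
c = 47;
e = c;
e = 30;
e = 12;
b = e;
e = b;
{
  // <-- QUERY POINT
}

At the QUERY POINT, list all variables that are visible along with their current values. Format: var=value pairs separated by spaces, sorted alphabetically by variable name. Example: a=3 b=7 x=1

Step 1: enter scope (depth=1)
Step 2: declare e=74 at depth 1
Step 3: exit scope (depth=0)
Step 4: declare c=47 at depth 0
Step 5: declare e=(read c)=47 at depth 0
Step 6: declare e=30 at depth 0
Step 7: declare e=12 at depth 0
Step 8: declare b=(read e)=12 at depth 0
Step 9: declare e=(read b)=12 at depth 0
Step 10: enter scope (depth=1)
Visible at query point: b=12 c=47 e=12

Answer: b=12 c=47 e=12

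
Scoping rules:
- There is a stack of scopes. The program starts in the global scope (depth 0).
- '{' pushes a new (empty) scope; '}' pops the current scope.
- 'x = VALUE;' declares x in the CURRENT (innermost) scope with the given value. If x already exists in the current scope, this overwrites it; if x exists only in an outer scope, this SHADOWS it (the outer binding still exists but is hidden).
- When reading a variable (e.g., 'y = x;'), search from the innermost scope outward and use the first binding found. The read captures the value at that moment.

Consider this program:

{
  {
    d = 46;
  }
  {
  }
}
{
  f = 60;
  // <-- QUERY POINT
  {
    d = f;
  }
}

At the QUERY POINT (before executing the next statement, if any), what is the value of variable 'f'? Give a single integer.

Answer: 60

Derivation:
Step 1: enter scope (depth=1)
Step 2: enter scope (depth=2)
Step 3: declare d=46 at depth 2
Step 4: exit scope (depth=1)
Step 5: enter scope (depth=2)
Step 6: exit scope (depth=1)
Step 7: exit scope (depth=0)
Step 8: enter scope (depth=1)
Step 9: declare f=60 at depth 1
Visible at query point: f=60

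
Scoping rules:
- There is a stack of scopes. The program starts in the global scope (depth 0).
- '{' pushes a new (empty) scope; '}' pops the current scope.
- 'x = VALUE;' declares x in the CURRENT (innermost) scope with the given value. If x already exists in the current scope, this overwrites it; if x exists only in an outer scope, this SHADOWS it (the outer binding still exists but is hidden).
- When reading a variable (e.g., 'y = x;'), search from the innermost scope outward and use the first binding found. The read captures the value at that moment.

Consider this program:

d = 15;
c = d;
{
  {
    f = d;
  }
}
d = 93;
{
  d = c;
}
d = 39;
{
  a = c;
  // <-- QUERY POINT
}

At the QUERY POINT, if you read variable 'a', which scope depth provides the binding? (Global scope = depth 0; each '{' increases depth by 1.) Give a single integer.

Step 1: declare d=15 at depth 0
Step 2: declare c=(read d)=15 at depth 0
Step 3: enter scope (depth=1)
Step 4: enter scope (depth=2)
Step 5: declare f=(read d)=15 at depth 2
Step 6: exit scope (depth=1)
Step 7: exit scope (depth=0)
Step 8: declare d=93 at depth 0
Step 9: enter scope (depth=1)
Step 10: declare d=(read c)=15 at depth 1
Step 11: exit scope (depth=0)
Step 12: declare d=39 at depth 0
Step 13: enter scope (depth=1)
Step 14: declare a=(read c)=15 at depth 1
Visible at query point: a=15 c=15 d=39

Answer: 1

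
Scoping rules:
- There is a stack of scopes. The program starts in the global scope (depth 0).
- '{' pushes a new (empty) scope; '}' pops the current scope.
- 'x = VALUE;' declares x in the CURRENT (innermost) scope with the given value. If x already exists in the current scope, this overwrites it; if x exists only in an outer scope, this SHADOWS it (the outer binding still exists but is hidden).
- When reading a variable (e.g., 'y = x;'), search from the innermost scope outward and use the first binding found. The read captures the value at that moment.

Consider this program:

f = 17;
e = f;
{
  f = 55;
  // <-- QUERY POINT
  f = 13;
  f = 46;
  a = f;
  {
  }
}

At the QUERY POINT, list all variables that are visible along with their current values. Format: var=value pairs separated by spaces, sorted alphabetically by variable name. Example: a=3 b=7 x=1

Step 1: declare f=17 at depth 0
Step 2: declare e=(read f)=17 at depth 0
Step 3: enter scope (depth=1)
Step 4: declare f=55 at depth 1
Visible at query point: e=17 f=55

Answer: e=17 f=55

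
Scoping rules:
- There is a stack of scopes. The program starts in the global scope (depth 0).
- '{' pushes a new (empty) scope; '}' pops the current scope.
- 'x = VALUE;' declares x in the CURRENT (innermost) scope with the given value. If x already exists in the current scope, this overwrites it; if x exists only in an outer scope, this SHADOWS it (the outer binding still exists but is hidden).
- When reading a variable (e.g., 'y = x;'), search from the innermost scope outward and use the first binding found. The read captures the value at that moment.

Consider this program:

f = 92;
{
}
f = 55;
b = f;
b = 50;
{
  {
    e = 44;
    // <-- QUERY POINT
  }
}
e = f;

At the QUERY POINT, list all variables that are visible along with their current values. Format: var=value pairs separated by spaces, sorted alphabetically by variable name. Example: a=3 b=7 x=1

Answer: b=50 e=44 f=55

Derivation:
Step 1: declare f=92 at depth 0
Step 2: enter scope (depth=1)
Step 3: exit scope (depth=0)
Step 4: declare f=55 at depth 0
Step 5: declare b=(read f)=55 at depth 0
Step 6: declare b=50 at depth 0
Step 7: enter scope (depth=1)
Step 8: enter scope (depth=2)
Step 9: declare e=44 at depth 2
Visible at query point: b=50 e=44 f=55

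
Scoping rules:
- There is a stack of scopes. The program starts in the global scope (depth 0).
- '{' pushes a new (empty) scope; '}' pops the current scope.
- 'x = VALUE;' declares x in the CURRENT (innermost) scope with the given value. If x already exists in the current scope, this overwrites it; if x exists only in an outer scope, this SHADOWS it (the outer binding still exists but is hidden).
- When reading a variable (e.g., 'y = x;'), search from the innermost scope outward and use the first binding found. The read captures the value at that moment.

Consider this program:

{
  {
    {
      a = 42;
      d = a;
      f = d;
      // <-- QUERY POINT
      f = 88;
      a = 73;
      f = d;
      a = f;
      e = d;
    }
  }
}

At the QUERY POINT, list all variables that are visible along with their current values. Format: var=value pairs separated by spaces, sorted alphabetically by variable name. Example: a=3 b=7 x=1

Step 1: enter scope (depth=1)
Step 2: enter scope (depth=2)
Step 3: enter scope (depth=3)
Step 4: declare a=42 at depth 3
Step 5: declare d=(read a)=42 at depth 3
Step 6: declare f=(read d)=42 at depth 3
Visible at query point: a=42 d=42 f=42

Answer: a=42 d=42 f=42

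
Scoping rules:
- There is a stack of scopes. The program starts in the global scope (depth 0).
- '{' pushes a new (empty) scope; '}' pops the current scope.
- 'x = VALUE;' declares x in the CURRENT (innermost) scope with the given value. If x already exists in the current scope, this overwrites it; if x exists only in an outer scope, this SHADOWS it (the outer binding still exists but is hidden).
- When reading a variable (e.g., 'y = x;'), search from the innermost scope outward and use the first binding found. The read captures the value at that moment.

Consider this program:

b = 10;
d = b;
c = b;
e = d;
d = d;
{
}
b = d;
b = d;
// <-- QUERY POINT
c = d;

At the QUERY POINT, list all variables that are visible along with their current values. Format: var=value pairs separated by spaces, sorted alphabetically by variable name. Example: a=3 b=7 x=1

Answer: b=10 c=10 d=10 e=10

Derivation:
Step 1: declare b=10 at depth 0
Step 2: declare d=(read b)=10 at depth 0
Step 3: declare c=(read b)=10 at depth 0
Step 4: declare e=(read d)=10 at depth 0
Step 5: declare d=(read d)=10 at depth 0
Step 6: enter scope (depth=1)
Step 7: exit scope (depth=0)
Step 8: declare b=(read d)=10 at depth 0
Step 9: declare b=(read d)=10 at depth 0
Visible at query point: b=10 c=10 d=10 e=10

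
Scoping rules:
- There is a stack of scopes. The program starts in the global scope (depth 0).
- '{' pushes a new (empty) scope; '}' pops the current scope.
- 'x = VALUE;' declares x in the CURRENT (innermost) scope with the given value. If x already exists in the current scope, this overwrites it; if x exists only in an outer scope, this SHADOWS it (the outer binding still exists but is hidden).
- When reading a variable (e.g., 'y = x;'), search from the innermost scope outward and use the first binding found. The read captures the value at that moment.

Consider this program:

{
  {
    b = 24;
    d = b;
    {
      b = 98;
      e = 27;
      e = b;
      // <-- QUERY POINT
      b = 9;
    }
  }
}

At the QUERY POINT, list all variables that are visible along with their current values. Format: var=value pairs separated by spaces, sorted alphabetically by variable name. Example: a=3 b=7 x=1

Step 1: enter scope (depth=1)
Step 2: enter scope (depth=2)
Step 3: declare b=24 at depth 2
Step 4: declare d=(read b)=24 at depth 2
Step 5: enter scope (depth=3)
Step 6: declare b=98 at depth 3
Step 7: declare e=27 at depth 3
Step 8: declare e=(read b)=98 at depth 3
Visible at query point: b=98 d=24 e=98

Answer: b=98 d=24 e=98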